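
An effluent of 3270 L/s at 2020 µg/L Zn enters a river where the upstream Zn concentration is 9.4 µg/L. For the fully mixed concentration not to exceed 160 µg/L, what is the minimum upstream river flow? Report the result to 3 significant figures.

Set C_mix = 160: (Q·9.400 + 3270·2020) / (Q + 3270) = 160
→ Q = 3270·(2020 − 160)/(160 − 9.400) = 40390 L/s.

40400 L/s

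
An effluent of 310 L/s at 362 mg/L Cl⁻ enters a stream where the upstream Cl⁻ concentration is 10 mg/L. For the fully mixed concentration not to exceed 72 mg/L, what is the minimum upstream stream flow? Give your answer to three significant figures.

Set C_mix = 72: (Q·10.00 + 310.0·362.0) / (Q + 310.0) = 72
→ Q = 310.0·(362.0 − 72)/(72 − 10.00) = 1450 L/s.

1450 L/s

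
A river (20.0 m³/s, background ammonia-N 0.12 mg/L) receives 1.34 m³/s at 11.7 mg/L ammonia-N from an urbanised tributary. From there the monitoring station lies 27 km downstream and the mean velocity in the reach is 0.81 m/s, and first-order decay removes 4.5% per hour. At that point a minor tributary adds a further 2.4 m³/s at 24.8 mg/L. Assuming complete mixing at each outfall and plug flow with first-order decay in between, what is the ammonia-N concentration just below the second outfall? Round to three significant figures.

After mixing, C = (20.00·0.1200 + 1.340·11.70) / 21.34 = 18.08/21.34 = 0.8471 mg/L; combined flow 21.34 m³/s.
Travel time t = 27·1000 / 0.81 = 33330 s = 9.259 h.
4.5%/h lost → k = −ln(1 − 0.045) = 0.04604 h⁻¹.
First-order decay: C = 0.8471·exp(−k·t) = 0.8471·0.6529 = 0.5531 mg/L.
At the second outfall, C = (21.34·0.5531 + 2.400·24.80) / (21.34 + 2.400) = 3.004 mg/L.

3.00 mg/L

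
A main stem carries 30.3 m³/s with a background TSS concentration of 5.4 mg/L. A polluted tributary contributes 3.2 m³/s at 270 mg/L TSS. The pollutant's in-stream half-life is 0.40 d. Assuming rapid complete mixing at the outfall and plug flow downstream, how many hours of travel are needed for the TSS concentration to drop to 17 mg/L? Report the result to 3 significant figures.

8.17 h

Flow-weighted average: C = (30.30·5.400 + 3.200·270.0) / 33.50 = 1028/33.50 = 30.68 mg/L.
Half-life 0.40 d → k = ln 2 / 0.40 = 1.733 d⁻¹.
30.68·exp(−k·t) = 17 → t = ln(30.68/17)/k = 29430 s = 8.175 h.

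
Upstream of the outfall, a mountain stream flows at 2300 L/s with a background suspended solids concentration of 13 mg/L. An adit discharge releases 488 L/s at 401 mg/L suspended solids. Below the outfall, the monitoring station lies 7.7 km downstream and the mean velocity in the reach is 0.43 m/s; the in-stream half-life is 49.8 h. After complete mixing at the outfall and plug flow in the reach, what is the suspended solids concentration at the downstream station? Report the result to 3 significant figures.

75.5 mg/L

After mixing, C = (2300·13.00 + 488.0·401.0) / 2788 = 225600/2788 = 80.91 mg/L.
Travel time t = 7.7·1000 / 0.43 = 17910 s = 4.974 h.
Half-life 49.8 h → k = ln 2 / 49.8 = 0.01392 h⁻¹ = 0.3340 d⁻¹.
After decay, C = 80.91 × e^(−kt) = 80.91 × 0.9331 = 75.50 mg/L.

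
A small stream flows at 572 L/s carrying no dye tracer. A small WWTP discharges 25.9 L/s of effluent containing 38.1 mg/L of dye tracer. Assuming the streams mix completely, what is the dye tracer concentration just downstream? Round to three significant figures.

1.65 mg/L

Flow-weighted average: C = (572.0·0 + 25.90·38.10) / 597.9 = 986.8/597.9 = 1.650 mg/L.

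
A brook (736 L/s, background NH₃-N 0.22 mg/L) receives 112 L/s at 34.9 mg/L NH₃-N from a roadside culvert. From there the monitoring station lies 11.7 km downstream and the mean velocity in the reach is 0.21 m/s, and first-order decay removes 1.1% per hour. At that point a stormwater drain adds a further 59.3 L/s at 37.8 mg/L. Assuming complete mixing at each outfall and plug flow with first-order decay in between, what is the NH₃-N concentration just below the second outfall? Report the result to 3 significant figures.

Mixed concentration C = ΣQC/ΣQ = (736.0·0.2200 + 112.0·34.90) / 848.0 = 4071/848.0 = 4.800 mg/L; combined flow 848.0 L/s.
Travel time t = 11.7·1000 / 0.21 = 55710 s = 15.48 h.
1.1%/h lost → k = −ln(1 − 0.011) = 0.01106 h⁻¹.
First-order decay: C = 4.800·exp(−k·t) = 4.800·0.8427 = 4.045 mg/L.
Second outfall: C = (848.0·4.045 + 59.30·37.80)/907.3 = 6.251 mg/L.

6.25 mg/L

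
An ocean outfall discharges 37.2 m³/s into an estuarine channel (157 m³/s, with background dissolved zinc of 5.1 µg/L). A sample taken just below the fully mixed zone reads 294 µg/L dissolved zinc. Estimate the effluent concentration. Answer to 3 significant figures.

1510 µg/L

Mass balance: 157.0·5.100 + 37.20·Cₑ = 194.2·294.0
→ Cₑ = (194.2·294.0 − 157.0·5.100) / 37.20 = 1513 µg/L.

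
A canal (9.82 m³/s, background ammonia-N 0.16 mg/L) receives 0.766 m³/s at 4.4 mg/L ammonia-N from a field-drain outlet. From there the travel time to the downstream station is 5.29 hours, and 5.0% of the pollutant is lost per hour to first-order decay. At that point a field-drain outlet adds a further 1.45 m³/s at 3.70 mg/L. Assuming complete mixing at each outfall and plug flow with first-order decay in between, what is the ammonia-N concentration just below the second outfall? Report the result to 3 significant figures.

0.759 mg/L

Mixed concentration C = ΣQC/ΣQ = (9.820·0.1600 + 0.7660·4.400) / 10.59 = 4.942/10.59 = 0.4668 mg/L; combined flow 10.59 m³/s.
5.0%/h lost → k = −ln(1 − 0.05) = 0.05129 h⁻¹.
After decay, C = 0.4668 × e^(−kt) = 0.4668 × 0.7624 = 0.3559 mg/L.
At the second outfall, C = (10.59·0.3559 + 1.450·3.700) / (10.59 + 1.450) = 0.7587 mg/L.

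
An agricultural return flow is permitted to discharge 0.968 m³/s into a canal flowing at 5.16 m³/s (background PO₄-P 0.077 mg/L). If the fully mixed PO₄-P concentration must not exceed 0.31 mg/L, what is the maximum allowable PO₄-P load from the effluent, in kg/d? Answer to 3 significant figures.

Mass balance at the limit: 5.160·0.07700 + 0.9680·Cₑ = 6.128·0.31 → Cₑ = 1.552 mg/L.
Load = 0.9680 m³/s × 1.552 g/m³ × 86 400 s/d = 129.8 kg/d.

130 kg/d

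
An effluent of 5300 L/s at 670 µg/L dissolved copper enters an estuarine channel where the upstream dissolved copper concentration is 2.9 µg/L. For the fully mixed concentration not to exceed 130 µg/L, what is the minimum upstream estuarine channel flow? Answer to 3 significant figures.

22500 L/s

Set C_mix = 130: (Q·2.900 + 5300·670.0) / (Q + 5300) = 130
→ Q = 5300·(670.0 − 130)/(130 − 2.900) = 22520 L/s.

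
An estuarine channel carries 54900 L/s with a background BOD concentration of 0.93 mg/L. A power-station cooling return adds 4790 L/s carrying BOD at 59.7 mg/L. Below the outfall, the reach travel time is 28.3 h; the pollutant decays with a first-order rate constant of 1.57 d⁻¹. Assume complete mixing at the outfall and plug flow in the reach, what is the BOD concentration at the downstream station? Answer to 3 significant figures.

Mass balance: C = (54900·0.9300 + 4790·59.70) / 59690 = 337000/59690 = 5.646 mg/L.
Decay over the reach: 5.646·exp(−kt) = 5.646·0.1570 = 0.8866 mg/L.

0.887 mg/L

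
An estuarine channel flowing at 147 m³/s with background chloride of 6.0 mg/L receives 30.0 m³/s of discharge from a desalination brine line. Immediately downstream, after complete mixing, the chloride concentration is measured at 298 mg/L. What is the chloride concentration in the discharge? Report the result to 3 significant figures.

1730 mg/L

Mass balance: 147.0·6.000 + 30.00·Cₑ = 177.0·298.0
→ Cₑ = (177.0·298.0 − 147.0·6.000) / 30.00 = 1729 mg/L.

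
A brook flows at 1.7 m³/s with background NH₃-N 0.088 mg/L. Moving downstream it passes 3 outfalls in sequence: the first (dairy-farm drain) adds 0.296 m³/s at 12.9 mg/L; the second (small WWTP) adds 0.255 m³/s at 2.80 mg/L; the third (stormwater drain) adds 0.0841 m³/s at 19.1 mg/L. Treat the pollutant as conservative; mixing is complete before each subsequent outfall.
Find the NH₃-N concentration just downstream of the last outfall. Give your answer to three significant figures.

2.69 mg/L

Below outfall 1: Q → 1.996 m³/s, C = (1.700·0.08800 + 0.2960·12.90)/1.996 = 1.988 mg/L.
Below outfall 2: Q → 2.251 m³/s, C = (1.996·1.988 + 0.2550·2.800)/2.251 = 2.080 mg/L.
Below outfall 3: Q → 2.335 m³/s, C = (2.251·2.080 + 0.08410·19.10)/2.335 = 2.693 mg/L.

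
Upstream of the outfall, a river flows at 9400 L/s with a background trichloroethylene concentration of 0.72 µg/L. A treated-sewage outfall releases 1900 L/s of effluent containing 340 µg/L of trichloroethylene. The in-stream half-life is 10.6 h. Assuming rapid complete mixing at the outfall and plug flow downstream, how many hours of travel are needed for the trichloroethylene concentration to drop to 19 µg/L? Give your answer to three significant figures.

17.0 h

Conservation of mass: C = (9400·0.7200 + 1900·340.0) / 11300 = 652800/11300 = 57.77 µg/L.
Half-life 10.6 h → k = ln 2 / 10.6 = 0.06539 h⁻¹ = 1.569 d⁻¹.
57.77·exp(−k·t) = 19 → t = ln(57.77/19)/k = 61220 s = 17.01 h.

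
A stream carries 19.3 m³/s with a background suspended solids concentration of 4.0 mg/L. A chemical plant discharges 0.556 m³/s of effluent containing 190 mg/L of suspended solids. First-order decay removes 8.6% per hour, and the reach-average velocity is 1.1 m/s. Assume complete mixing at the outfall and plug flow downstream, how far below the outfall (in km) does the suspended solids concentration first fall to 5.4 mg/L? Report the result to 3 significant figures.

Mass balance: C = (19.30·4.000 + 0.5560·190.0) / 19.86 = 182.8/19.86 = 9.208 mg/L.
8.6%/h lost → k = −ln(1 − 0.086) = 0.08992 h⁻¹.
Set 9.208·exp(−k·t) = 5.4 → t = ln(9.208/5.4)/k = 21370 s = 5.935 h.
Distance = v·t = 1.1·21370 = 23500 m = 23.50 km.

23.5 km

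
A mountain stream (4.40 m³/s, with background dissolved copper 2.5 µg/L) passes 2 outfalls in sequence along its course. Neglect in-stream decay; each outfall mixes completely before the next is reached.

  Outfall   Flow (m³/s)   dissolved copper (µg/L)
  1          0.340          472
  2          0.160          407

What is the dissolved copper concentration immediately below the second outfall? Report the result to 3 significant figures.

After outfall 1: Q = 4.400 + 0.3400 = 4.740 m³/s; C = (4.400·2.500 + 0.3400·472.0)/4.740 = 36.18 µg/L.
After outfall 2: Q = 4.740 + 0.1600 = 4.900 m³/s; C = (4.740·36.18 + 0.1600·407.0)/4.900 = 48.29 µg/L.

48.3 µg/L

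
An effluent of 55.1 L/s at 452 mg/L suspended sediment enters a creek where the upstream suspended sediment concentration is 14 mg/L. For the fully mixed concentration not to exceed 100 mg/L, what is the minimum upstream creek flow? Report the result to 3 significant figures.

Set C_mix = 100: (Q·14.00 + 55.10·452.0) / (Q + 55.10) = 100
→ Q = 55.10·(452.0 − 100)/(100 − 14.00) = 225.5 L/s.

226 L/s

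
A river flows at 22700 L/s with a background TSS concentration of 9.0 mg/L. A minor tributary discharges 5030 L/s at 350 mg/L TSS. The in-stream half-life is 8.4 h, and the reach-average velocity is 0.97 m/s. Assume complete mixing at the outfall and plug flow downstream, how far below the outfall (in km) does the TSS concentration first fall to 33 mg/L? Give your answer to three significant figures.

Flow-weighted average: C = (22700·9.000 + 5030·350.0) / 27730 = 1965000/27730 = 70.85 mg/L.
Half-life 8.4 h → k = ln 2 / 8.4 = 0.08252 h⁻¹ = 1.980 d⁻¹.
Set 70.85·exp(−k·t) = 33 → t = ln(70.85/33)/k = 33340 s = 9.260 h.
Distance = v·t = 0.97·33340 = 32340 m = 32.34 km.

32.3 km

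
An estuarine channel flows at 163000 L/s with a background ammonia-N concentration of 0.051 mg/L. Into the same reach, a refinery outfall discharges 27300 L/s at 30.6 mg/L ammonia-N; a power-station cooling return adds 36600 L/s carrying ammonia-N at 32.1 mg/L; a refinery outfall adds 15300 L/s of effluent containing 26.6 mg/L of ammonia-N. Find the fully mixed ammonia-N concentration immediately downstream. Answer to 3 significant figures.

Mixed concentration C = ΣQC/ΣQ = (163000·0.05100 + 27300·30.60 + 36600·32.10 + 15300·26.60) / 242200 = 2426000/242200 = 10.01 mg/L.

10.0 mg/L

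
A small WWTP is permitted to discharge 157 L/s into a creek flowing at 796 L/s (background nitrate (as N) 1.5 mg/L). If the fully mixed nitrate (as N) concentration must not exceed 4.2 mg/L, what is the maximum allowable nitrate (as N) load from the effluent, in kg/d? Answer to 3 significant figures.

Mass balance at the limit: 796.0·1.500 + 157.0·Cₑ = 953.0·4.2 → Cₑ = 17.89 mg/L.
157.0 L/s = 0.1570 m³/s. Load = 0.1570 m³/s × 17.89 g/m³ × 86 400 s/d = 242.7 kg/d.

243 kg/d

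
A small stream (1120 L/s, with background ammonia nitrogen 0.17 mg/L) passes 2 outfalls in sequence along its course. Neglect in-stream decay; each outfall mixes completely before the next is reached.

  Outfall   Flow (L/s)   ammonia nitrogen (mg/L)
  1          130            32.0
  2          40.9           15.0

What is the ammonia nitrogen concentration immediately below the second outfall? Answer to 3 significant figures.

3.85 mg/L

Outfall 1: combined Q = 1250 L/s; C = (1120·0.1700 + 130.0·32.00)/1250 = 3.480 mg/L.
Outfall 2: combined Q = 1291 L/s; C = (1250·3.480 + 40.90·15.00)/1291 = 3.845 mg/L.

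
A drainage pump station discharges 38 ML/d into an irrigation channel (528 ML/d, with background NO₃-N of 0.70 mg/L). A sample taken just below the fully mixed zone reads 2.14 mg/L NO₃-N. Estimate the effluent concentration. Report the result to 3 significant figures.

22.1 mg/L

Mass balance: 528.0·0.7000 + 38.00·Cₑ = 566.0·2.140
→ Cₑ = (566.0·2.140 − 528.0·0.7000) / 38.00 = 22.15 mg/L.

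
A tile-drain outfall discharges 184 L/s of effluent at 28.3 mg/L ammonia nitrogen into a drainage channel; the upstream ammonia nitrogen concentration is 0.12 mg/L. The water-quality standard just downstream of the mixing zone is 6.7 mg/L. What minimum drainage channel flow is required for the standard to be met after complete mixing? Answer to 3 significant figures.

Set C_mix = 6.7: (Q·0.1200 + 184.0·28.30) / (Q + 184.0) = 6.7
→ Q = 184.0·(28.30 − 6.7)/(6.7 − 0.1200) = 604.0 L/s.

604 L/s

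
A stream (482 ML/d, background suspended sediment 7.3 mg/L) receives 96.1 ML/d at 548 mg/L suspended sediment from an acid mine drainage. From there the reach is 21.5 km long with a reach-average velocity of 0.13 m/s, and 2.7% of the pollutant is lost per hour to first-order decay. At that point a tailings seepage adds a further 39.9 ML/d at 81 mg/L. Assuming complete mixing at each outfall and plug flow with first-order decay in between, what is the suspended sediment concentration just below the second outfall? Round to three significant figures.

Mass balance: C = (482.0·7.300 + 96.10·548.0) / 578.1 = 56180/578.1 = 97.18 mg/L; combined flow 578.1 ML/d.
Travel time t = 21.5·1000 / 0.13 = 165400 s = 45.94 h.
2.7%/h lost → k = −ln(1 − 0.027) = 0.02737 h⁻¹.
After decay, C = 97.18 × e^(−kt) = 97.18 × 0.2844 = 27.64 mg/L.
Second outfall: C = (578.1·27.64 + 39.90·81.00)/618.0 = 31.08 mg/L.

31.1 mg/L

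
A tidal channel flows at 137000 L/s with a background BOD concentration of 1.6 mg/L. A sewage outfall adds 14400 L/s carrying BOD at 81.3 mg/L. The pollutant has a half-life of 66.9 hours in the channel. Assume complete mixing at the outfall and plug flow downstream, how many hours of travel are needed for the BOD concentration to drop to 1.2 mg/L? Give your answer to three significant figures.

196 h

Mixed concentration C = ΣQC/ΣQ = (137000·1.600 + 14400·81.30) / 151400 = 1390000/151400 = 9.180 mg/L.
Half-life 66.9 h → k = ln 2 / 66.9 = 0.01036 h⁻¹ = 0.2487 d⁻¹.
9.180·exp(−k·t) = 1.2 → t = ln(9.180/1.2)/k = 707000 s = 196.4 h.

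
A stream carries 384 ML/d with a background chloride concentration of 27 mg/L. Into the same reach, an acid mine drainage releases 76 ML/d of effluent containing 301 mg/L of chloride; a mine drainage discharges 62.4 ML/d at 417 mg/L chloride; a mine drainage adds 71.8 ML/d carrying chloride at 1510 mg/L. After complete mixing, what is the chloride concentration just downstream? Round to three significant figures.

282 mg/L

Flow-weighted average: C = (384.0·27.00 + 76.00·301.0 + 62.40·417.0 + 71.80·1510) / 594.2 = 167700/594.2 = 282.2 mg/L.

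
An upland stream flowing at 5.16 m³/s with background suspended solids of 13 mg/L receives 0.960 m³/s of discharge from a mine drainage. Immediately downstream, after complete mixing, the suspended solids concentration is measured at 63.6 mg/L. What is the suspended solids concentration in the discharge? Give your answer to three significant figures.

Mass balance: 5.160·13.00 + 0.9600·Cₑ = 6.120·63.60
→ Cₑ = (6.120·63.60 − 5.160·13.00) / 0.9600 = 335.6 mg/L.

336 mg/L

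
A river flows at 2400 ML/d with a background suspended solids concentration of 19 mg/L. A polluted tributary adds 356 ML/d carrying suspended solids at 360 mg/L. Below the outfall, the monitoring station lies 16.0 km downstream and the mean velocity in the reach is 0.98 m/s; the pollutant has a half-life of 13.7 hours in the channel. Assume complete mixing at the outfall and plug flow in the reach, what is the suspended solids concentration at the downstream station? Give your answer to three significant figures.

50.1 mg/L

Mixed concentration C = ΣQC/ΣQ = (2400·19.00 + 356.0·360.0) / 2756 = 173800/2756 = 63.05 mg/L.
Travel time t = 16.0·1000 / 0.98 = 16330 s = 4.535 h.
Half-life 13.7 h → k = ln 2 / 13.7 = 0.05059 h⁻¹ = 1.214 d⁻¹.
Applying C = C₀e^(−kt): 63.05 × 0.7950 = 50.12 mg/L.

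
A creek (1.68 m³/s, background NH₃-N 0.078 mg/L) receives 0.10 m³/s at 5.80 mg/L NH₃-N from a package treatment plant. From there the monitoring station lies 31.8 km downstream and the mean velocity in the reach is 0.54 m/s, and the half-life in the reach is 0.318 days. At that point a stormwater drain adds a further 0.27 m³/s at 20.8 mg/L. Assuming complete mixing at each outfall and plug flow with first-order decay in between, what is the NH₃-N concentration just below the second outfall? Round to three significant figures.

Mixed concentration C = ΣQC/ΣQ = (1.680·0.07800 + 0.1000·5.800) / 1.780 = 0.7110/1.780 = 0.3995 mg/L; combined flow 1.780 m³/s.
Travel time t = 31.8·1000 / 0.54 = 58890 s = 16.36 h.
Half-life 0.318 d → k = ln 2 / 0.318 = 2.180 d⁻¹.
After decay, C = 0.3995 × e^(−kt) = 0.3995 × 0.2264 = 0.09042 mg/L.
At the second outfall, C = (1.780·0.09042 + 0.2700·20.80) / (1.780 + 0.2700) = 2.818 mg/L.

2.82 mg/L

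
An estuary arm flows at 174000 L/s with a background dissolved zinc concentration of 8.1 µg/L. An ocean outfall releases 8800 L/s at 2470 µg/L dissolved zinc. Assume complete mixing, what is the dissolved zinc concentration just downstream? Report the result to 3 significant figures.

Conservation of mass: C = (174000·8.100 + 8800·2470) / 182800 = 23150000/182800 = 126.6 µg/L.

127 µg/L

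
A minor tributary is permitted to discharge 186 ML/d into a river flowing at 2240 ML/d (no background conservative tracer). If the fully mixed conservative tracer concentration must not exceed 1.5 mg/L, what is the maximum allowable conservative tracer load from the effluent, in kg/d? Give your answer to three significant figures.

Mass balance at the limit: 2240·0 + 186.0·Cₑ = 2426·1.5 → Cₑ = 19.56 mg/L.
186.0 ML/d = 2.153 m³/s. Load = 2.153 m³/s × 19.56 g/m³ × 86 400 s/d = 3639 kg/d.

3640 kg/d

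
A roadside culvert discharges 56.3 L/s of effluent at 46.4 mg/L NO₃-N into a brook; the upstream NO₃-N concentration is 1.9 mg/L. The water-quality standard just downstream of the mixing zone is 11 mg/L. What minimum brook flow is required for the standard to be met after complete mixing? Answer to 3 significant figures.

219 L/s

Set C_mix = 11: (Q·1.900 + 56.30·46.40) / (Q + 56.30) = 11
→ Q = 56.30·(46.40 − 11)/(11 − 1.900) = 219.0 L/s.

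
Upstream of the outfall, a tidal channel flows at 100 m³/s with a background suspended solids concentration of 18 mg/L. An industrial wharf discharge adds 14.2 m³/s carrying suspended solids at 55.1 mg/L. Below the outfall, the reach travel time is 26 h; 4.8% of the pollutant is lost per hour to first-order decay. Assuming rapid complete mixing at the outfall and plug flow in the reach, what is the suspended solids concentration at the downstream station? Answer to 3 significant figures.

6.29 mg/L

Flow-weighted average: C = (100.0·18.00 + 14.20·55.10) / 114.2 = 2582/114.2 = 22.61 mg/L.
4.8%/h lost → k = −ln(1 − 0.048) = 0.04919 h⁻¹.
Decay over the reach: 22.61·exp(−kt) = 22.61·0.2783 = 6.294 mg/L.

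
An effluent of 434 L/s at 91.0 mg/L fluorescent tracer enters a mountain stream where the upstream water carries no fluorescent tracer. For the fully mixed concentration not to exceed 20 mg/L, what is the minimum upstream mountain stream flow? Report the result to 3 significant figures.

Set C_mix = 20: (Q·0 + 434.0·91.00) / (Q + 434.0) = 20
→ Q = 434.0·(91.00 − 20)/(20 − 0) = 1541 L/s.

1540 L/s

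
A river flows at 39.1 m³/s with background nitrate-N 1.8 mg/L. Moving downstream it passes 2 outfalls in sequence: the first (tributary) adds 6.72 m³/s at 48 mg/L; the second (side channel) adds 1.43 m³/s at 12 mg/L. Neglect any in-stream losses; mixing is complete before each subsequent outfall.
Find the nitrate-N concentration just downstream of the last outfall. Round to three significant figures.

8.68 mg/L

After outfall 1: Q = 39.10 + 6.720 = 45.82 m³/s; C = (39.10·1.800 + 6.720·48.00)/45.82 = 8.576 mg/L.
After outfall 2: Q = 45.82 + 1.430 = 47.25 m³/s; C = (45.82·8.576 + 1.430·12.00)/47.25 = 8.679 mg/L.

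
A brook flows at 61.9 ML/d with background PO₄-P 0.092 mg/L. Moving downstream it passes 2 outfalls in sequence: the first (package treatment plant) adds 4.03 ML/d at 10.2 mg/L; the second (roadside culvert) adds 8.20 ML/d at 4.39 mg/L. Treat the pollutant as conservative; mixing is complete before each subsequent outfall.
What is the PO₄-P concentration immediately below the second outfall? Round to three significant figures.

1.12 mg/L

Below outfall 1: Q → 65.93 ML/d, C = (61.90·0.09200 + 4.030·10.20)/65.93 = 0.7099 mg/L.
Below outfall 2: Q → 74.13 ML/d, C = (65.93·0.7099 + 8.200·4.390)/74.13 = 1.117 mg/L.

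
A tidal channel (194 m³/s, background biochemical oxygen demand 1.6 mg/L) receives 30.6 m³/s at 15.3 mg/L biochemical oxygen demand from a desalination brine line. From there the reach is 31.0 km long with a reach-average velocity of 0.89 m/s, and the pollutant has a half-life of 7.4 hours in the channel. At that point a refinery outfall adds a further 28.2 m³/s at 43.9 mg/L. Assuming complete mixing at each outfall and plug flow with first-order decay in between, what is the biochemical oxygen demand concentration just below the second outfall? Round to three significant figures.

Conservation of mass: C = (194.0·1.600 + 30.60·15.30) / 224.6 = 778.6/224.6 = 3.467 mg/L; combined flow 224.6 m³/s.
Travel time t = 31.0·1000 / 0.89 = 34830 s = 9.675 h.
Half-life 7.4 h → k = ln 2 / 7.4 = 0.09367 h⁻¹ = 2.248 d⁻¹.
Decay over the reach: 3.467·exp(−kt) = 3.467·0.4040 = 1.401 mg/L.
At the second outfall, C = (224.6·1.401 + 28.20·43.90) / (224.6 + 28.20) = 6.141 mg/L.

6.14 mg/L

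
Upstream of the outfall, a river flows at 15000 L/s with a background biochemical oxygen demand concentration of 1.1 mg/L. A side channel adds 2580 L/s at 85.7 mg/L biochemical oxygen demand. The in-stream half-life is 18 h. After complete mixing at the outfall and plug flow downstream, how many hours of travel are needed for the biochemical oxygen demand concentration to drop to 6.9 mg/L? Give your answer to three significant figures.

17.5 h

Mixed concentration C = ΣQC/ΣQ = (15000·1.100 + 2580·85.70) / 17580 = 237600/17580 = 13.52 mg/L.
Half-life 18 h → k = ln 2 / 18 = 0.03851 h⁻¹ = 0.9242 d⁻¹.
13.52·exp(−k·t) = 6.9 → t = ln(13.52/6.9)/k = 62850 s = 17.46 h.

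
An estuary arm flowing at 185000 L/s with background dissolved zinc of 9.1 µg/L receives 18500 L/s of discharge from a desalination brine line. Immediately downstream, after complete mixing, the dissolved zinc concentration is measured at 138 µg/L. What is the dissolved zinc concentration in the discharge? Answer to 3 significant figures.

1430 µg/L

Mass balance: 185000·9.100 + 18500·Cₑ = 203500·138.0
→ Cₑ = (203500·138.0 − 185000·9.100) / 18500 = 1427 µg/L.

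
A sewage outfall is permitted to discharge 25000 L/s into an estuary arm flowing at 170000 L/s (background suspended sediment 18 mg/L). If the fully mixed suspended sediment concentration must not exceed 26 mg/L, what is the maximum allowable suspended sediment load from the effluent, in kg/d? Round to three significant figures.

174000 kg/d

Mass balance at the limit: 170000·18.00 + 25000·Cₑ = 195000·26 → Cₑ = 80.40 mg/L.
25000 L/s = 25.00 m³/s. Load = 25.00 m³/s × 80.40 g/m³ × 86 400 s/d = 173700 kg/d.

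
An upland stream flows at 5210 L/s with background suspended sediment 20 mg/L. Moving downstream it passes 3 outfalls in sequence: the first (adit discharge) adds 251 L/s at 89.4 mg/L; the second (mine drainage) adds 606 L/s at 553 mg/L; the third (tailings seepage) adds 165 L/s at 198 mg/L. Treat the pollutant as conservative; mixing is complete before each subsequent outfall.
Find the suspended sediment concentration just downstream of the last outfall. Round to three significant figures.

79.3 mg/L

After outfall 1: Q = 5210 + 251.0 = 5461 L/s; C = (5210·20.00 + 251.0·89.40)/5461 = 23.19 mg/L.
After outfall 2: Q = 5461 + 606.0 = 6067 L/s; C = (5461·23.19 + 606.0·553.0)/6067 = 76.11 mg/L.
After outfall 3: Q = 6067 + 165.0 = 6232 L/s; C = (6067·76.11 + 165.0·198.0)/6232 = 79.34 mg/L.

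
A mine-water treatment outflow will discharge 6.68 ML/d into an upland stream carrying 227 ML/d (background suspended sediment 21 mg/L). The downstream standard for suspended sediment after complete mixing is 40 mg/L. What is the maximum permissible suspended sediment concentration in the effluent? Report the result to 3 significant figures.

686 mg/L

At the limit, (Qr·Cr + Qe·Cₑ)/(Qr + Qe) = 40:
Cₑ = (233.7·40 − 227.0·21.00) / 6.680 = 685.7 mg/L.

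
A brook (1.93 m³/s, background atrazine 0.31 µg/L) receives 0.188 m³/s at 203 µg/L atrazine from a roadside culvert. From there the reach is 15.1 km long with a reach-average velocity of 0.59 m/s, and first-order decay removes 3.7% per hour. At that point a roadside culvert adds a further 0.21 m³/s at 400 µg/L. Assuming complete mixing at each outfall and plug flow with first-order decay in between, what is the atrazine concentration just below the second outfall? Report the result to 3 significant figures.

48.8 µg/L

Mass balance: C = (1.930·0.3100 + 0.1880·203.0) / 2.118 = 38.76/2.118 = 18.30 µg/L; combined flow 2.118 m³/s.
Travel time t = 15.1·1000 / 0.59 = 25590 s = 7.109 h.
3.7%/h lost → k = −ln(1 − 0.037) = 0.03770 h⁻¹.
First-order decay: C = 18.30·exp(−k·t) = 18.30·0.7649 = 14.00 µg/L.
Second outfall: C = (2.118·14.00 + 0.2100·400.0)/2.328 = 48.82 µg/L.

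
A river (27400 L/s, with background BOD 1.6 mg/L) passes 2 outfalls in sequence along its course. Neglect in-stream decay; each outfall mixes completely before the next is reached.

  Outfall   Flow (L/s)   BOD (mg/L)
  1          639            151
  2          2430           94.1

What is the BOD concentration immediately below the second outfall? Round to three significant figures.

12.1 mg/L

Below outfall 1: Q → 28040 L/s, C = (27400·1.600 + 639.0·151.0)/28040 = 5.005 mg/L.
Below outfall 2: Q → 30470 L/s, C = (28040·5.005 + 2430·94.10)/30470 = 12.11 mg/L.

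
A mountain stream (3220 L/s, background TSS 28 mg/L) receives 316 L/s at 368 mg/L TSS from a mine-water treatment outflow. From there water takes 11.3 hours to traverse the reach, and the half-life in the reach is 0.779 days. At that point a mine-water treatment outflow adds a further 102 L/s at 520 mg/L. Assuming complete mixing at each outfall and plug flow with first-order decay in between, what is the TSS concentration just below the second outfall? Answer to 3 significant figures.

Flow-weighted average: C = (3220·28.00 + 316.0·368.0) / 3536 = 206400/3536 = 58.38 mg/L; combined flow 3536 L/s.
Half-life 0.779 d → k = ln 2 / 0.779 = 0.8898 d⁻¹.
After decay, C = 58.38 × e^(−kt) = 58.38 × 0.6577 = 38.40 mg/L.
At the second outfall, C = (3536·38.40 + 102.0·520.0) / (3536 + 102.0) = 51.90 mg/L.

51.9 mg/L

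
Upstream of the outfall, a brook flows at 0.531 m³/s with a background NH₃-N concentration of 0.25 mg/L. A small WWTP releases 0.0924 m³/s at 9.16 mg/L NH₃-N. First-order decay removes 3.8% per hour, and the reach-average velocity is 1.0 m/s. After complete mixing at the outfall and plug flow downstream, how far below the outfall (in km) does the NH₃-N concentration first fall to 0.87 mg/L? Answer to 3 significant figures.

Mass balance: C = (0.5310·0.2500 + 0.09240·9.160) / 0.6234 = 0.9791/0.6234 = 1.571 mg/L.
3.8%/h lost → k = −ln(1 − 0.038) = 0.03874 h⁻¹.
Set 1.571·exp(−k·t) = 0.87 → t = ln(1.571/0.87)/k = 54890 s = 15.25 h.
Distance = v·t = 1.0·54890 = 54890 m = 54.89 km.

54.9 km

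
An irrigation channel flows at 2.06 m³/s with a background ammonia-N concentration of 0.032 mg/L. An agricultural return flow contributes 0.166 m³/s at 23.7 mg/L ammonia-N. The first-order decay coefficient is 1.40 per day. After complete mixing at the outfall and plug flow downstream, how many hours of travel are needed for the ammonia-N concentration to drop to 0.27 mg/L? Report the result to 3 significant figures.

Flow-weighted average: C = (2.060·0.03200 + 0.1660·23.70) / 2.226 = 4.000/2.226 = 1.797 mg/L.
1.797·exp(−k·t) = 0.27 → t = ln(1.797/0.27)/k = 117000 s = 32.49 h.

32.5 h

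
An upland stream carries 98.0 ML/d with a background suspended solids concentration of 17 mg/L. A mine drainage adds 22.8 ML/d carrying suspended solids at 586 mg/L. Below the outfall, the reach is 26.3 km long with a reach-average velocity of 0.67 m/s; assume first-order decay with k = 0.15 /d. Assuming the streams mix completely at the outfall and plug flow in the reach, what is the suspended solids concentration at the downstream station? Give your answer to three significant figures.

Conservation of mass: C = (98.00·17.00 + 22.80·586.0) / 120.8 = 15030/120.8 = 124.4 mg/L.
Travel time t = 26.3·1000 / 0.67 = 39250 s = 10.90 h.
Decay over the reach: 124.4·exp(−kt) = 124.4·0.9341 = 116.2 mg/L.

116 mg/L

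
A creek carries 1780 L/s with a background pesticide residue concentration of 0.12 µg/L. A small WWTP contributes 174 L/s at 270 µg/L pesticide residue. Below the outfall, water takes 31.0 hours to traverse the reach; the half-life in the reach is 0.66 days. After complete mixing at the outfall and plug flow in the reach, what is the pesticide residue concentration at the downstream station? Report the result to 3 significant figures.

6.22 µg/L

Mass balance: C = (1780·0.1200 + 174.0·270.0) / 1954 = 47190/1954 = 24.15 µg/L.
Half-life 0.66 d → k = ln 2 / 0.66 = 1.050 d⁻¹.
Decay over the reach: 24.15·exp(−kt) = 24.15·0.2576 = 6.220 µg/L.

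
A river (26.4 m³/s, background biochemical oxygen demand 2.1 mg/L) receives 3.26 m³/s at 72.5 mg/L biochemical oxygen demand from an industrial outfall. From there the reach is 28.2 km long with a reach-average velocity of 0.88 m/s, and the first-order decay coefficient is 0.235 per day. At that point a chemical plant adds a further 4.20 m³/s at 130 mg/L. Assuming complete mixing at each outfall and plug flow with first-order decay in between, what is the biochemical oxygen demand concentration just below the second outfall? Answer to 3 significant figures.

24.0 mg/L

Mixed concentration C = ΣQC/ΣQ = (26.40·2.100 + 3.260·72.50) / 29.66 = 291.8/29.66 = 9.838 mg/L; combined flow 29.66 m³/s.
Travel time t = 28.2·1000 / 0.88 = 32050 s = 8.902 h.
Decay over the reach: 9.838·exp(−kt) = 9.838·0.9165 = 9.017 mg/L.
Second outfall: C = (29.66·9.017 + 4.200·130.0)/33.86 = 24.02 mg/L.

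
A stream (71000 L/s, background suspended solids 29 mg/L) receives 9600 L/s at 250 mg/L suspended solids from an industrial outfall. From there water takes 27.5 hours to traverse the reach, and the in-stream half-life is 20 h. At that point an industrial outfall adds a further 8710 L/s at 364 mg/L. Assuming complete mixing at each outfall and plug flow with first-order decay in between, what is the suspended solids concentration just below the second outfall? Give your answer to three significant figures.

After mixing, C = (71000·29.00 + 9600·250.0) / 80600 = 4459000/80600 = 55.32 mg/L; combined flow 80600 L/s.
Half-life 20 h → k = ln 2 / 20 = 0.03466 h⁻¹ = 0.8318 d⁻¹.
After decay, C = 55.32 × e^(−kt) = 55.32 × 0.3856 = 21.33 mg/L.
Second outfall: C = (80600·21.33 + 8710·364.0)/89310 = 54.75 mg/L.

54.7 mg/L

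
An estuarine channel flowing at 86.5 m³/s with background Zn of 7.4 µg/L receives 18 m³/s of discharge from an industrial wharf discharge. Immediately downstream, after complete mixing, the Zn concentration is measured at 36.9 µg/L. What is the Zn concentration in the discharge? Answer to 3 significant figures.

Mass balance: 86.50·7.400 + 18.00·Cₑ = 104.5·36.90
→ Cₑ = (104.5·36.90 − 86.50·7.400) / 18.00 = 178.7 µg/L.

179 µg/L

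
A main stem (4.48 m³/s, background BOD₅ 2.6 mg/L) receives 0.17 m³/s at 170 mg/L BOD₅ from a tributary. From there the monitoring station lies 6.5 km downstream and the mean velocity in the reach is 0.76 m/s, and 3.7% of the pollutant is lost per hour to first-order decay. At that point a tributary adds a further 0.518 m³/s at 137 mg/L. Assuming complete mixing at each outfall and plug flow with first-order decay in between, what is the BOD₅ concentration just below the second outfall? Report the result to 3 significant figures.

Mixed concentration C = ΣQC/ΣQ = (4.480·2.600 + 0.1700·170.0) / 4.650 = 40.55/4.650 = 8.720 mg/L; combined flow 4.650 m³/s.
Travel time t = 6.5·1000 / 0.76 = 8553 s = 2.376 h.
3.7%/h lost → k = −ln(1 − 0.037) = 0.03770 h⁻¹.
First-order decay: C = 8.720·exp(−k·t) = 8.720·0.9143 = 7.973 mg/L.
Second outfall: C = (4.650·7.973 + 0.5180·137.0)/5.168 = 20.91 mg/L.

20.9 mg/L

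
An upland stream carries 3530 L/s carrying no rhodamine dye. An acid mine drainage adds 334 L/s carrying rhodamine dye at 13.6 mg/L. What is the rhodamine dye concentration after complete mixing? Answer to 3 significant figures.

1.18 mg/L

Mass balance: C = (3530·0 + 334.0·13.60) / 3864 = 4542/3864 = 1.176 mg/L.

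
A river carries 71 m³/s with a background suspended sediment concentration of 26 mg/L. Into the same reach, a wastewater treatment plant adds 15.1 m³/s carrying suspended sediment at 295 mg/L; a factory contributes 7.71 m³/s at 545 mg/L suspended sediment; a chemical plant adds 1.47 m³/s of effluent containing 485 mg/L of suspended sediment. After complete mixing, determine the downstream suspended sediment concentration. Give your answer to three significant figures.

118 mg/L

Conservation of mass: C = (71.00·26.00 + 15.10·295.0 + 7.710·545.0 + 1.470·485.0) / 95.28 = 11220/95.28 = 117.7 mg/L.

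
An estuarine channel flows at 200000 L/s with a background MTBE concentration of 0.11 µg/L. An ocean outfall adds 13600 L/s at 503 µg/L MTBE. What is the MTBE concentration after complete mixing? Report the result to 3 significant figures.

Flow-weighted average: C = (200000·0.1100 + 13600·503.0) / 213600 = 6863000/213600 = 32.13 µg/L.

32.1 µg/L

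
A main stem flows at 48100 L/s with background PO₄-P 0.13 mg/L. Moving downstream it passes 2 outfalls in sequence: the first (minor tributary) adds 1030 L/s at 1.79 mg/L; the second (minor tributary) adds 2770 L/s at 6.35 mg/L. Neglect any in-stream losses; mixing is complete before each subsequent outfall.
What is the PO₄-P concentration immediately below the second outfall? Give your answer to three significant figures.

0.495 mg/L

Below outfall 1: Q → 49130 L/s, C = (48100·0.1300 + 1030·1.790)/49130 = 0.1648 mg/L.
Below outfall 2: Q → 51900 L/s, C = (49130·0.1648 + 2770·6.350)/51900 = 0.4949 mg/L.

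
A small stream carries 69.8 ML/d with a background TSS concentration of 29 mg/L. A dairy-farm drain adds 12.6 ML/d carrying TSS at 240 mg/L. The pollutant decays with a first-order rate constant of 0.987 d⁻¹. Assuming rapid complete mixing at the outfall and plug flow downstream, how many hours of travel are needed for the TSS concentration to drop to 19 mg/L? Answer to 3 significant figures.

Mixed concentration C = ΣQC/ΣQ = (69.80·29.00 + 12.60·240.0) / 82.40 = 5048/82.40 = 61.26 mg/L.
61.26·exp(−k·t) = 19 → t = ln(61.26/19)/k = 102500 s = 28.47 h.

28.5 h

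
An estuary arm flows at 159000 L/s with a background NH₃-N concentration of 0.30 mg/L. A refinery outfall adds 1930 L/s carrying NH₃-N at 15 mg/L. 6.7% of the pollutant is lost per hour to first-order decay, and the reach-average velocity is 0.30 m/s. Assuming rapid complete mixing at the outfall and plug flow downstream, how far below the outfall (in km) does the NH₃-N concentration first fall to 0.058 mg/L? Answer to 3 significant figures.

32.8 km

After mixing, C = (159000·0.3000 + 1930·15.00) / 160900 = 76650/160900 = 0.4763 mg/L.
6.7%/h lost → k = −ln(1 − 0.067) = 0.06935 h⁻¹.
Set 0.4763·exp(−k·t) = 0.058 → t = ln(0.4763/0.058)/k = 109300 s = 30.36 h.
Distance = v·t = 0.30·109300 = 32790 m = 32.79 km.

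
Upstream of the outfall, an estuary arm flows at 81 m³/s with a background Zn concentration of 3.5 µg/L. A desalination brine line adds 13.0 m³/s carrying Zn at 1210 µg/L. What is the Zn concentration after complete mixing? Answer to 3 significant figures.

170 µg/L

Mass balance: C = (81.00·3.500 + 13.00·1210) / 94.00 = 16010/94.00 = 170.4 µg/L.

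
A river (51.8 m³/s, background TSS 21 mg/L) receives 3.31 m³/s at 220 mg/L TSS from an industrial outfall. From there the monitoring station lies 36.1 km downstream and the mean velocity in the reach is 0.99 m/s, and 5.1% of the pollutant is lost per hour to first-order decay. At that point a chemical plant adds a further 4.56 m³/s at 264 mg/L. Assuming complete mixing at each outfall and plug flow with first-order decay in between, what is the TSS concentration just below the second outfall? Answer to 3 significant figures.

38.1 mg/L

After mixing, C = (51.80·21.00 + 3.310·220.0) / 55.11 = 1816/55.11 = 32.95 mg/L; combined flow 55.11 m³/s.
Travel time t = 36.1·1000 / 0.99 = 36460 s = 10.13 h.
5.1%/h lost → k = −ln(1 − 0.051) = 0.05235 h⁻¹.
Applying C = C₀e^(−kt): 32.95 × 0.5885 = 19.39 mg/L.
At the second outfall, C = (55.11·19.39 + 4.560·264.0) / (55.11 + 4.560) = 38.08 mg/L.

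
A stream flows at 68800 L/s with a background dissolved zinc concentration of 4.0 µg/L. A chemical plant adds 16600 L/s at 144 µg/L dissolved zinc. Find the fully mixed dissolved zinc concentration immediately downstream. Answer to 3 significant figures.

After mixing, C = (68800·4.000 + 16600·144.0) / 85400 = 2666000/85400 = 31.21 µg/L.

31.2 µg/L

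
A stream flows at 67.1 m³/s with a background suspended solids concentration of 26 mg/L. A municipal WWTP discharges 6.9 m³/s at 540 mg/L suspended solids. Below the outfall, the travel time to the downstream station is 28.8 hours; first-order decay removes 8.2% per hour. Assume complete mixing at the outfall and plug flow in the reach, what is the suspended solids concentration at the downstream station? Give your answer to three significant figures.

6.29 mg/L

Conservation of mass: C = (67.10·26.00 + 6.900·540.0) / 74.00 = 5471/74.00 = 73.93 mg/L.
8.2%/h lost → k = −ln(1 − 0.082) = 0.08556 h⁻¹.
First-order decay: C = 73.93·exp(−k·t) = 73.93·0.08509 = 6.290 mg/L.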